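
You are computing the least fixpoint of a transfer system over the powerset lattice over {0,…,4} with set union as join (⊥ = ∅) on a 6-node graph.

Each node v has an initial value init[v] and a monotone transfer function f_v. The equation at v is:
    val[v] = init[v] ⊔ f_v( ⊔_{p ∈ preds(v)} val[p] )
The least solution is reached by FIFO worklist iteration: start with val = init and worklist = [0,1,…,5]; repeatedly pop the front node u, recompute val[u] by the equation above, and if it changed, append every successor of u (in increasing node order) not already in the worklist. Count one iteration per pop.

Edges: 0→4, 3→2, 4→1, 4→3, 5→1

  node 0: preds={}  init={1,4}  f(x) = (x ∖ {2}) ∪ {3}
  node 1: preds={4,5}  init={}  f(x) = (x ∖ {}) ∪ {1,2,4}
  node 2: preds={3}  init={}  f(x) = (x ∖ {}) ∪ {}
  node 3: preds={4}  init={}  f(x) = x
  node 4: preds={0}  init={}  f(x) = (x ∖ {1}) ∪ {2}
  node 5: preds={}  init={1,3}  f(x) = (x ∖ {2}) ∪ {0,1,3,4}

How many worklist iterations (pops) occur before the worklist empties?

9

Trace (9 dequeues):
  [1] u=0 | in {} | out {1,3,4} | prev {1,4} | push {}
  [2] u=1 | in {1,3} | out {1,2,3,4} | prev {} | push {}
  [3] u=2 | in {} | out {} | ==
  [4] u=3 | in {} | out {} | ==
  [5] u=4 | in {1,3,4} | out {2,3,4} | prev {} | push {1,3}
  [6] u=5 | in {} | out {0,1,3,4} | prev {1,3} | push {}
  [7] u=1 | in {0,1,2,3,4} | out {0,1,2,3,4} | prev {1,2,3,4} | push {}
  [8] u=3 | in {2,3,4} | out {2,3,4} | prev {} | push {2}
  [9] u=2 | in {2,3,4} | out {2,3,4} | prev {} | push {}

Converged values:
  [0] {1,3,4}
  [1] {0,1,2,3,4}
  [2] {2,3,4}
  [3] {2,3,4}
  [4] {2,3,4}
  [5] {0,1,3,4}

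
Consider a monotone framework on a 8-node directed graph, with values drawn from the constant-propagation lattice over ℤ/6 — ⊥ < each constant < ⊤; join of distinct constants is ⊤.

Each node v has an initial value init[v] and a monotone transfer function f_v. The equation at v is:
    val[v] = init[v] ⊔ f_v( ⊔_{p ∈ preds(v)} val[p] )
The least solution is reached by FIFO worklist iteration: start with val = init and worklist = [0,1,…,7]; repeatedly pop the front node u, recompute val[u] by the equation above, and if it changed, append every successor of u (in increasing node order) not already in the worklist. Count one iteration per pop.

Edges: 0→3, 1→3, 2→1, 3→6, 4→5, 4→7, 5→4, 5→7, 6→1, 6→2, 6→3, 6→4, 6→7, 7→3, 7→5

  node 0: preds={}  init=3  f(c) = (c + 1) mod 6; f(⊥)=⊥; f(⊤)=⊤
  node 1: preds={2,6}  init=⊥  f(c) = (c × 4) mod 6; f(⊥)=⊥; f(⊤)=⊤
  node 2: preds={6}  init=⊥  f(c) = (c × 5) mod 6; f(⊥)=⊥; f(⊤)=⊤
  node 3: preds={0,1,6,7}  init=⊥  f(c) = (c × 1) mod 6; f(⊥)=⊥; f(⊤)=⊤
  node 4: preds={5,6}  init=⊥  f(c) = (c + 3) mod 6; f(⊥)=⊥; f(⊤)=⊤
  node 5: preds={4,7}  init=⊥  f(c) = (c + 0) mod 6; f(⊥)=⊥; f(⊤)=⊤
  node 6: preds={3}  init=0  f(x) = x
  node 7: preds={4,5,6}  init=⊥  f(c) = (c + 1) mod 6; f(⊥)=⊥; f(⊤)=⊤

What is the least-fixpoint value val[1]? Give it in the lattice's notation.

⊤

Worklist (16 pops):
  #1 pop 0: in=⊥ → 3 (no change)
  #2 pop 1: in=0 → 0 (was ⊥); enqueue []
  #3 pop 2: in=0 → 0 (was ⊥); enqueue [1]
  #4 pop 3: in=⊤ → ⊤ (was ⊥); enqueue []
  #5 pop 4: in=0 → 3 (was ⊥); enqueue []
  #6 pop 5: in=3 → 3 (was ⊥); enqueue [4]
  #7 pop 6: in=⊤ → ⊤ (was 0); enqueue [2,3]
  #8 pop 7: in=⊤ → ⊤ (was ⊥); enqueue [5]
  #9 pop 1: in=⊤ → ⊤ (was 0); enqueue []
  #10 pop 4: in=⊤ → ⊤ (was 3); enqueue [7]
  #11 pop 2: in=⊤ → ⊤ (was 0); enqueue [1]
  #12 pop 3: in=⊤ → ⊤ (no change)
  #13 pop 5: in=⊤ → ⊤ (was 3); enqueue [4]
  #14 pop 7: in=⊤ → ⊤ (no change)
  #15 pop 1: in=⊤ → ⊤ (no change)
  #16 pop 4: in=⊤ → ⊤ (no change)

Fixpoint:
  val[0] = 3
  val[1] = ⊤
  val[2] = ⊤
  val[3] = ⊤
  val[4] = ⊤
  val[5] = ⊤
  val[6] = ⊤
  val[7] = ⊤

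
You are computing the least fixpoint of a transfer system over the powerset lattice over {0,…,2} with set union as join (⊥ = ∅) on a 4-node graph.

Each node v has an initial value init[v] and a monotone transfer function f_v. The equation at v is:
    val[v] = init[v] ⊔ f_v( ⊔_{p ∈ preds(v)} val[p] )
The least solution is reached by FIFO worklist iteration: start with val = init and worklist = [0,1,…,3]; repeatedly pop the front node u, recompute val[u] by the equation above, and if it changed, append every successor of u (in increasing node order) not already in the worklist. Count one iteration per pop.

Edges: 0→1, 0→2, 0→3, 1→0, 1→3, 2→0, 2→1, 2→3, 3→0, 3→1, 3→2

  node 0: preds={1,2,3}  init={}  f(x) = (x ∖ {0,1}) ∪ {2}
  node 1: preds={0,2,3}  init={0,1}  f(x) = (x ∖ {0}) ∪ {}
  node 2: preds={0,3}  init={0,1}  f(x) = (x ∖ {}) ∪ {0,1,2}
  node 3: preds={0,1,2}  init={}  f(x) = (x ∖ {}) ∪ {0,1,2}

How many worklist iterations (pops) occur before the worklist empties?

Iteration log — 7 steps:
  step 1. node 0  ⊔preds={0,1}  new={2}  old={}  +wl: 
  step 2. node 1  ⊔preds={0,1,2}  new={0,1,2}  old={0,1}  +wl: 0
  step 3. node 2  ⊔preds={2}  new={0,1,2}  old={0,1}  +wl: 1
  step 4. node 3  ⊔preds={0,1,2}  new={0,1,2}  old={}  +wl: 2
  step 5. node 0  ⊔preds={0,1,2}  new={2}  stable
  step 6. node 1  ⊔preds={0,1,2}  new={0,1,2}  stable
  step 7. node 2  ⊔preds={0,1,2}  new={0,1,2}  stable

Least fixpoint reached:
  node 0: {2}
  node 1: {0,1,2}
  node 2: {0,1,2}
  node 3: {0,1,2}

7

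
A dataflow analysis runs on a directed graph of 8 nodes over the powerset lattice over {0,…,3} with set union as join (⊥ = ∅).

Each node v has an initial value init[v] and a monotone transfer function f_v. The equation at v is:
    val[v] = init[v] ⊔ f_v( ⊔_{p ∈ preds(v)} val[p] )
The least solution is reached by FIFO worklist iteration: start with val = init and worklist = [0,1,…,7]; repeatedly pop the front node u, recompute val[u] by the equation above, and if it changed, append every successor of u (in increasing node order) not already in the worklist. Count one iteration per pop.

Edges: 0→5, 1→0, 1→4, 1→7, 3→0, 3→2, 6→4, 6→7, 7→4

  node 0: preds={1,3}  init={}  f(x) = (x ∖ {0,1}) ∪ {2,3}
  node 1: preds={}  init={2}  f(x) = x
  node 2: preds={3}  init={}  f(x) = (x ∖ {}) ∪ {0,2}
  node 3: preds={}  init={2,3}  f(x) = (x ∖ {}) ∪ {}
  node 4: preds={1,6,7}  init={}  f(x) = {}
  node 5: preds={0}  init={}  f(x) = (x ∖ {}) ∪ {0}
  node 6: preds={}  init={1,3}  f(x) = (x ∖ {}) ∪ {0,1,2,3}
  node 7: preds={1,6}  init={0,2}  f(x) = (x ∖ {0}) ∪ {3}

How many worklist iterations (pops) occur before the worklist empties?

Worklist (9 pops):
  #1 pop 0: in={2,3} → {2,3} (was {}); enqueue []
  #2 pop 1: in={} → {2} (no change)
  #3 pop 2: in={2,3} → {0,2,3} (was {}); enqueue []
  #4 pop 3: in={} → {2,3} (no change)
  #5 pop 4: in={0,1,2,3} → {} (no change)
  #6 pop 5: in={2,3} → {0,2,3} (was {}); enqueue []
  #7 pop 6: in={} → {0,1,2,3} (was {1,3}); enqueue [4]
  #8 pop 7: in={0,1,2,3} → {0,1,2,3} (was {0,2}); enqueue []
  #9 pop 4: in={0,1,2,3} → {} (no change)

Fixpoint:
  val[0] = {2,3}
  val[1] = {2}
  val[2] = {0,2,3}
  val[3] = {2,3}
  val[4] = {}
  val[5] = {0,2,3}
  val[6] = {0,1,2,3}
  val[7] = {0,1,2,3}

9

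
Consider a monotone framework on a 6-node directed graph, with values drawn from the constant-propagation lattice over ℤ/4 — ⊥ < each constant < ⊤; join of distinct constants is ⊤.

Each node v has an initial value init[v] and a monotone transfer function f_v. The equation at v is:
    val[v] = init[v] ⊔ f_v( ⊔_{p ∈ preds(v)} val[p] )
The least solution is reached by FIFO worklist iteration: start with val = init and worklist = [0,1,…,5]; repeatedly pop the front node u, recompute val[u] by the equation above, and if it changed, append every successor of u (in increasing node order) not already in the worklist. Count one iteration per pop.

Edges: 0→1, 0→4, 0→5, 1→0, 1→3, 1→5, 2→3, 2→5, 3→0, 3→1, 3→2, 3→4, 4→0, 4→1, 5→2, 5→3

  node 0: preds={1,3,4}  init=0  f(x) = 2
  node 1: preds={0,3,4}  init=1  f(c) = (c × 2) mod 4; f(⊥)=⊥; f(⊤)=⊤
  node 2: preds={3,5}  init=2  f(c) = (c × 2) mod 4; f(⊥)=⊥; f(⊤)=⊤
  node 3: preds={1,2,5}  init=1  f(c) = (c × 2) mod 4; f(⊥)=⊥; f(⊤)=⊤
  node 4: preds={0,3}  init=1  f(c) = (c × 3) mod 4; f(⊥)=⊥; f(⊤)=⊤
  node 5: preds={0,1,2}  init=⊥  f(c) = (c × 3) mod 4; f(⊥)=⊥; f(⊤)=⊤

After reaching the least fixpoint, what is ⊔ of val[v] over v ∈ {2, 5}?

Trace (11 dequeues):
  [1] u=0 | in 1 | out ⊤ | prev 0 | push {}
  [2] u=1 | in ⊤ | out ⊤ | prev 1 | push {0}
  [3] u=2 | in 1 | out 2 | ==
  [4] u=3 | in ⊤ | out ⊤ | prev 1 | push {1,2}
  [5] u=4 | in ⊤ | out ⊤ | prev 1 | push {}
  [6] u=5 | in ⊤ | out ⊤ | prev ⊥ | push {3}
  [7] u=0 | in ⊤ | out ⊤ | ==
  [8] u=1 | in ⊤ | out ⊤ | ==
  [9] u=2 | in ⊤ | out ⊤ | prev 2 | push {5}
  [10] u=3 | in ⊤ | out ⊤ | ==
  [11] u=5 | in ⊤ | out ⊤ | ==

Converged values:
  [0] ⊤
  [1] ⊤
  [2] ⊤
  [3] ⊤
  [4] ⊤
  [5] ⊤

⊤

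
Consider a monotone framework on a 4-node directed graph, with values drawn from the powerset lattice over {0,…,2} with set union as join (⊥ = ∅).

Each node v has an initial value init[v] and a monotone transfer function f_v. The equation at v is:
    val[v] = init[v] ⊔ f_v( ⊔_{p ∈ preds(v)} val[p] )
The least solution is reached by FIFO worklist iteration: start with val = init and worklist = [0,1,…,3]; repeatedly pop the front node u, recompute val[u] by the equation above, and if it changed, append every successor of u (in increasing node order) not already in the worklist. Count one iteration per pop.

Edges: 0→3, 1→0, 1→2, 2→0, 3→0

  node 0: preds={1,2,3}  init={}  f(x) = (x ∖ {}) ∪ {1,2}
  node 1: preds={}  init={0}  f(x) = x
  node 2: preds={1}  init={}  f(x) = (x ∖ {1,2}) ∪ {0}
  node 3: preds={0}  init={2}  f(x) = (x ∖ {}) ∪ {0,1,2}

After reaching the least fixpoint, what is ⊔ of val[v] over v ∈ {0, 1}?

{0,1,2}

Trace (5 dequeues):
  [1] u=0 | in {0,2} | out {0,1,2} | prev {} | push {}
  [2] u=1 | in {} | out {0} | ==
  [3] u=2 | in {0} | out {0} | prev {} | push {0}
  [4] u=3 | in {0,1,2} | out {0,1,2} | prev {2} | push {}
  [5] u=0 | in {0,1,2} | out {0,1,2} | ==

Converged values:
  [0] {0,1,2}
  [1] {0}
  [2] {0}
  [3] {0,1,2}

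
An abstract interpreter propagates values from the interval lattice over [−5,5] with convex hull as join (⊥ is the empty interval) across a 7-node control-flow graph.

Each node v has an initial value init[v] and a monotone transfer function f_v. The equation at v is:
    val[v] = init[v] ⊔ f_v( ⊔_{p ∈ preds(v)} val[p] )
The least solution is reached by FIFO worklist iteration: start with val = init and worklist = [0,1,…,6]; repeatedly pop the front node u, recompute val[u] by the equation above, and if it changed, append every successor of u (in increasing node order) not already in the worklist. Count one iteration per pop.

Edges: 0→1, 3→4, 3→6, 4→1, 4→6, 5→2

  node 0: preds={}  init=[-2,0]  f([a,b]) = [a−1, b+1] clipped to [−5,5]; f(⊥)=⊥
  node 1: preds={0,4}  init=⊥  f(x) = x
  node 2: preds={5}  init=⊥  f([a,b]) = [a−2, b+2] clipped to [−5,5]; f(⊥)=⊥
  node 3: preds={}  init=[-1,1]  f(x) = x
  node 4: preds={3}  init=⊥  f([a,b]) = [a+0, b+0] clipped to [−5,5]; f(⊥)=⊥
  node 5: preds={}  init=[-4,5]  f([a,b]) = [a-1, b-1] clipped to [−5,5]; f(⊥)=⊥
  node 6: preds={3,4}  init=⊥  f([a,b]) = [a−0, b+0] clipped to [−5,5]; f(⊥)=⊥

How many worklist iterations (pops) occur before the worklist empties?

Trace (8 dequeues):
  [1] u=0 | in ⊥ | out [-2,0] | ==
  [2] u=1 | in [-2,0] | out [-2,0] | prev ⊥ | push {}
  [3] u=2 | in [-4,5] | out [-5,5] | prev ⊥ | push {}
  [4] u=3 | in ⊥ | out [-1,1] | ==
  [5] u=4 | in [-1,1] | out [-1,1] | prev ⊥ | push {1}
  [6] u=5 | in ⊥ | out [-4,5] | ==
  [7] u=6 | in [-1,1] | out [-1,1] | prev ⊥ | push {}
  [8] u=1 | in [-2,1] | out [-2,1] | prev [-2,0] | push {}

Converged values:
  [0] [-2,0]
  [1] [-2,1]
  [2] [-5,5]
  [3] [-1,1]
  [4] [-1,1]
  [5] [-4,5]
  [6] [-1,1]

8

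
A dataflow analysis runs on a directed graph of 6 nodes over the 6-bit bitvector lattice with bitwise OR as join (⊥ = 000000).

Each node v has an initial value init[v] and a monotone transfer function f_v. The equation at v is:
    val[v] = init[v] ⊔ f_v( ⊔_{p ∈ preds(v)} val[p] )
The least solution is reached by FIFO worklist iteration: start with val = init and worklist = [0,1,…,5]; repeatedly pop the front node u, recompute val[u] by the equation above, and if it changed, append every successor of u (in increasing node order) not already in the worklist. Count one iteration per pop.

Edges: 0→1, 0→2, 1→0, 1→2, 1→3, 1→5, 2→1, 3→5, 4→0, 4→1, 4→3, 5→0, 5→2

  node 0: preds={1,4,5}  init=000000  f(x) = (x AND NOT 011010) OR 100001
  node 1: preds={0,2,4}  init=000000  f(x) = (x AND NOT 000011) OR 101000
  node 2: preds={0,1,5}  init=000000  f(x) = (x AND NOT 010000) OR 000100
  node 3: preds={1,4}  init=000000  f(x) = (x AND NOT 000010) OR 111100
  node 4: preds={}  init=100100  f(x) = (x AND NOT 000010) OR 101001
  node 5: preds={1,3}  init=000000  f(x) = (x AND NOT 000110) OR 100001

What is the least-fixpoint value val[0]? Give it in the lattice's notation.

Trace (11 dequeues):
  [1] u=0 | in 100100 | out 100101 | prev 000000 | push {}
  [2] u=1 | in 100101 | out 101100 | prev 000000 | push {0}
  [3] u=2 | in 101101 | out 101101 | prev 000000 | push {1}
  [4] u=3 | in 101100 | out 111100 | prev 000000 | push {}
  [5] u=4 | in 000000 | out 101101 | prev 100100 | push {3}
  [6] u=5 | in 111100 | out 111001 | prev 000000 | push {2}
  [7] u=0 | in 111101 | out 100101 | ==
  [8] u=1 | in 101101 | out 101100 | ==
  [9] u=3 | in 101101 | out 111101 | prev 111100 | push {5}
  [10] u=2 | in 111101 | out 101101 | ==
  [11] u=5 | in 111101 | out 111001 | ==

Converged values:
  [0] 100101
  [1] 101100
  [2] 101101
  [3] 111101
  [4] 101101
  [5] 111001

100101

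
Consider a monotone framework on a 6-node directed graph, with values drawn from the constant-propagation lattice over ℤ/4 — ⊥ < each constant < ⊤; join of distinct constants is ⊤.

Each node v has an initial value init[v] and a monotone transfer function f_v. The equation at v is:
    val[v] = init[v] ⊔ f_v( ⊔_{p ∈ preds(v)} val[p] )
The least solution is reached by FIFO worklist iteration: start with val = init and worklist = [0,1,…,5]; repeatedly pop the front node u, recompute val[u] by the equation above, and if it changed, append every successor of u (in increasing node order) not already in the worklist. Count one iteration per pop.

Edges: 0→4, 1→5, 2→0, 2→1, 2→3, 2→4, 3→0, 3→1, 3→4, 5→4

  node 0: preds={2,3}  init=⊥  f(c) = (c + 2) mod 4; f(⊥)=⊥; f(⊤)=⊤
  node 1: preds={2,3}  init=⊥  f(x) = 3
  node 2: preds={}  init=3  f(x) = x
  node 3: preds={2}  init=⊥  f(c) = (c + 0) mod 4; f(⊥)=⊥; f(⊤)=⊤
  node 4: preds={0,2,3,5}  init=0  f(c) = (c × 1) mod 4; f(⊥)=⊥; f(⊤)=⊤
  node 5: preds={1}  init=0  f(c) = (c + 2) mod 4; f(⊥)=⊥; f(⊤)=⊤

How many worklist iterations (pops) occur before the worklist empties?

9

Worklist (9 pops):
  #1 pop 0: in=3 → 1 (was ⊥); enqueue []
  #2 pop 1: in=3 → 3 (was ⊥); enqueue []
  #3 pop 2: in=⊥ → 3 (no change)
  #4 pop 3: in=3 → 3 (was ⊥); enqueue [0,1]
  #5 pop 4: in=⊤ → ⊤ (was 0); enqueue []
  #6 pop 5: in=3 → ⊤ (was 0); enqueue [4]
  #7 pop 0: in=3 → 1 (no change)
  #8 pop 1: in=3 → 3 (no change)
  #9 pop 4: in=⊤ → ⊤ (no change)

Fixpoint:
  val[0] = 1
  val[1] = 3
  val[2] = 3
  val[3] = 3
  val[4] = ⊤
  val[5] = ⊤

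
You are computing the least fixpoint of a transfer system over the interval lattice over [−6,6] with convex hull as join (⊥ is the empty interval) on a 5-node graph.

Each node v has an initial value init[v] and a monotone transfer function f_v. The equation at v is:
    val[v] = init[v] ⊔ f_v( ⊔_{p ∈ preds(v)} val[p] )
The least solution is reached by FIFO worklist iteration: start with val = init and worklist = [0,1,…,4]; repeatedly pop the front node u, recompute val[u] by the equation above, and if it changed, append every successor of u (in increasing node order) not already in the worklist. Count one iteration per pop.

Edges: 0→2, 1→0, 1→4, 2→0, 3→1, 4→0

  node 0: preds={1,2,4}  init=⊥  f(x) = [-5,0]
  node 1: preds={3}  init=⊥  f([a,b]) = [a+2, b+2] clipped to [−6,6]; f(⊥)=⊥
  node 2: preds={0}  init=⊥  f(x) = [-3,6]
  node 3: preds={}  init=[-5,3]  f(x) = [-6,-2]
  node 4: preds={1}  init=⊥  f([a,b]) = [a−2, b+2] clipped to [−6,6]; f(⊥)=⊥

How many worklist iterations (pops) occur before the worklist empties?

Trace (10 dequeues):
  [1] u=0 | in ⊥ | out [-5,0] | prev ⊥ | push {}
  [2] u=1 | in [-5,3] | out [-3,5] | prev ⊥ | push {0}
  [3] u=2 | in [-5,0] | out [-3,6] | prev ⊥ | push {}
  [4] u=3 | in ⊥ | out [-6,3] | prev [-5,3] | push {1}
  [5] u=4 | in [-3,5] | out [-5,6] | prev ⊥ | push {}
  [6] u=0 | in [-5,6] | out [-5,0] | ==
  [7] u=1 | in [-6,3] | out [-4,5] | prev [-3,5] | push {0,4}
  [8] u=0 | in [-5,6] | out [-5,0] | ==
  [9] u=4 | in [-4,5] | out [-6,6] | prev [-5,6] | push {0}
  [10] u=0 | in [-6,6] | out [-5,0] | ==

Converged values:
  [0] [-5,0]
  [1] [-4,5]
  [2] [-3,6]
  [3] [-6,3]
  [4] [-6,6]

10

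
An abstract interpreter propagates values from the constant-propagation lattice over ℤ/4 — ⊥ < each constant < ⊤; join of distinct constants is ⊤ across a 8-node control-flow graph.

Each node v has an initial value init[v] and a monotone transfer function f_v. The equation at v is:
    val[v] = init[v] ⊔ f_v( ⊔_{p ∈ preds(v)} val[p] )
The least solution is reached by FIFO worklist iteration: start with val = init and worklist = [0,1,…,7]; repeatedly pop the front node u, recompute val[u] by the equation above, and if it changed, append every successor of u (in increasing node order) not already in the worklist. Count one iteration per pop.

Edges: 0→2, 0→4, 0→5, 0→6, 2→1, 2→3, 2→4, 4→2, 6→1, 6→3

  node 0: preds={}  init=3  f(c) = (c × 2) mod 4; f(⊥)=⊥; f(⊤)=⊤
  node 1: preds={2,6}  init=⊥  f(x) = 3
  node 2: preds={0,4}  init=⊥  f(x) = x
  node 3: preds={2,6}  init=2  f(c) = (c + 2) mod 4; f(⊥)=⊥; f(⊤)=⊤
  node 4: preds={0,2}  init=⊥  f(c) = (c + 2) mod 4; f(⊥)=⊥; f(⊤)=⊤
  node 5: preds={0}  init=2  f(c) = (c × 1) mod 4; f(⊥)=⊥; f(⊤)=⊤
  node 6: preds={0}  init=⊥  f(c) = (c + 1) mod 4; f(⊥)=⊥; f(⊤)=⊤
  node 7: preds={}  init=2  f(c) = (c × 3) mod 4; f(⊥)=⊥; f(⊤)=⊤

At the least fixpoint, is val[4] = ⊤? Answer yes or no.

Iteration log — 14 steps:
  step 1. node 0  ⊔preds=⊥  new=3  stable
  step 2. node 1  ⊔preds=⊥  new=3  old=⊥  +wl: 
  step 3. node 2  ⊔preds=3  new=3  old=⊥  +wl: 1
  step 4. node 3  ⊔preds=3  new=⊤  old=2  +wl: 
  step 5. node 4  ⊔preds=3  new=1  old=⊥  +wl: 2
  step 6. node 5  ⊔preds=3  new=⊤  old=2  +wl: 
  step 7. node 6  ⊔preds=3  new=0  old=⊥  +wl: 3
  step 8. node 7  ⊔preds=⊥  new=2  stable
  step 9. node 1  ⊔preds=⊤  new=3  stable
  step 10. node 2  ⊔preds=⊤  new=⊤  old=3  +wl: 1,4
  step 11. node 3  ⊔preds=⊤  new=⊤  stable
  step 12. node 1  ⊔preds=⊤  new=3  stable
  step 13. node 4  ⊔preds=⊤  new=⊤  old=1  +wl: 2
  step 14. node 2  ⊔preds=⊤  new=⊤  stable

Least fixpoint reached:
  node 0: 3
  node 1: 3
  node 2: ⊤
  node 3: ⊤
  node 4: ⊤
  node 5: ⊤
  node 6: 0
  node 7: 2

yes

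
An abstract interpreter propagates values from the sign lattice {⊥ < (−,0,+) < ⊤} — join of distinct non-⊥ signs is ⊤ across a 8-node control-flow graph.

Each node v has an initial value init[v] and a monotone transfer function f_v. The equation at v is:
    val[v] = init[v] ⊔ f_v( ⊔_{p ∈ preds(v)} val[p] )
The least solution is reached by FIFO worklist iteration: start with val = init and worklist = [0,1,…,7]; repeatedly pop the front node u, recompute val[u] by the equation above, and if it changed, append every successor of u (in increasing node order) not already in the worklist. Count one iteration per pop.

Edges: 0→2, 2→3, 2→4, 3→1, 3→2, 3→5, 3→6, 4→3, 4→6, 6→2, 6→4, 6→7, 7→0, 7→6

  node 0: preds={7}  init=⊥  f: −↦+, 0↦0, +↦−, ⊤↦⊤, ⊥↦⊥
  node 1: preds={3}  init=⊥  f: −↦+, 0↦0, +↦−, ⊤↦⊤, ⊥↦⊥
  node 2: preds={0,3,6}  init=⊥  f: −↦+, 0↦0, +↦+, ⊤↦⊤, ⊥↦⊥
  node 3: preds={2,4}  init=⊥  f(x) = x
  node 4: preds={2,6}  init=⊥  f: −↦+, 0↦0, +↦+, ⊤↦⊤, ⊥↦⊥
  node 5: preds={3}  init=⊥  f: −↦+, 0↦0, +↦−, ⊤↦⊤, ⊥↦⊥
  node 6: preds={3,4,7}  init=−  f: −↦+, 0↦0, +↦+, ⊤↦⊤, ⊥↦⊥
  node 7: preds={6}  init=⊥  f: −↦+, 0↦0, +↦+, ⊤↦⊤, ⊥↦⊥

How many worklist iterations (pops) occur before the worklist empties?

Worklist (17 pops):
  #1 pop 0: in=⊥ → ⊥ (no change)
  #2 pop 1: in=⊥ → ⊥ (no change)
  #3 pop 2: in=− → + (was ⊥); enqueue []
  #4 pop 3: in=+ → + (was ⊥); enqueue [1,2]
  #5 pop 4: in=⊤ → ⊤ (was ⊥); enqueue [3]
  #6 pop 5: in=+ → − (was ⊥); enqueue []
  #7 pop 6: in=⊤ → ⊤ (was −); enqueue [4]
  #8 pop 7: in=⊤ → ⊤ (was ⊥); enqueue [0,6]
  #9 pop 1: in=+ → − (was ⊥); enqueue []
  #10 pop 2: in=⊤ → ⊤ (was +); enqueue []
  #11 pop 3: in=⊤ → ⊤ (was +); enqueue [1,2,5]
  #12 pop 4: in=⊤ → ⊤ (no change)
  #13 pop 0: in=⊤ → ⊤ (was ⊥); enqueue []
  #14 pop 6: in=⊤ → ⊤ (no change)
  #15 pop 1: in=⊤ → ⊤ (was −); enqueue []
  #16 pop 2: in=⊤ → ⊤ (no change)
  #17 pop 5: in=⊤ → ⊤ (was −); enqueue []

Fixpoint:
  val[0] = ⊤
  val[1] = ⊤
  val[2] = ⊤
  val[3] = ⊤
  val[4] = ⊤
  val[5] = ⊤
  val[6] = ⊤
  val[7] = ⊤

17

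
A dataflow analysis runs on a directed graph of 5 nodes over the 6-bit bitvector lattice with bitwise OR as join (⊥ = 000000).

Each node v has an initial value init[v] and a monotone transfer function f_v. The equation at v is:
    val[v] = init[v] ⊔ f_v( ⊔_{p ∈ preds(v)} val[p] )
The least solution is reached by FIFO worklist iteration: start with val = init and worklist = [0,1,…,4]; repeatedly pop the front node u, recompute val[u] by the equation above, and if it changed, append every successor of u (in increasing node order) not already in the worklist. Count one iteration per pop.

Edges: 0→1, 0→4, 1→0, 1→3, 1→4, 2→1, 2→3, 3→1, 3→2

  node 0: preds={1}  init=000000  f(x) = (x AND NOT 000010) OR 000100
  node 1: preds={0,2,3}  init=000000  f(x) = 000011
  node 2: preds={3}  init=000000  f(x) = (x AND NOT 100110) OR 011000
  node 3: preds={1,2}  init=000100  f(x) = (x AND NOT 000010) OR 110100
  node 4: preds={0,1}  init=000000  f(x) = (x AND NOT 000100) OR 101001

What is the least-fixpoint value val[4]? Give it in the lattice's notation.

Worklist (11 pops):
  #1 pop 0: in=000000 → 000100 (was 000000); enqueue []
  #2 pop 1: in=000100 → 000011 (was 000000); enqueue [0]
  #3 pop 2: in=000100 → 011000 (was 000000); enqueue [1]
  #4 pop 3: in=011011 → 111101 (was 000100); enqueue [2]
  #5 pop 4: in=000111 → 101011 (was 000000); enqueue []
  #6 pop 0: in=000011 → 000101 (was 000100); enqueue [4]
  #7 pop 1: in=111101 → 000011 (no change)
  #8 pop 2: in=111101 → 011001 (was 011000); enqueue [1,3]
  #9 pop 4: in=000111 → 101011 (no change)
  #10 pop 1: in=111101 → 000011 (no change)
  #11 pop 3: in=011011 → 111101 (no change)

Fixpoint:
  val[0] = 000101
  val[1] = 000011
  val[2] = 011001
  val[3] = 111101
  val[4] = 101011

101011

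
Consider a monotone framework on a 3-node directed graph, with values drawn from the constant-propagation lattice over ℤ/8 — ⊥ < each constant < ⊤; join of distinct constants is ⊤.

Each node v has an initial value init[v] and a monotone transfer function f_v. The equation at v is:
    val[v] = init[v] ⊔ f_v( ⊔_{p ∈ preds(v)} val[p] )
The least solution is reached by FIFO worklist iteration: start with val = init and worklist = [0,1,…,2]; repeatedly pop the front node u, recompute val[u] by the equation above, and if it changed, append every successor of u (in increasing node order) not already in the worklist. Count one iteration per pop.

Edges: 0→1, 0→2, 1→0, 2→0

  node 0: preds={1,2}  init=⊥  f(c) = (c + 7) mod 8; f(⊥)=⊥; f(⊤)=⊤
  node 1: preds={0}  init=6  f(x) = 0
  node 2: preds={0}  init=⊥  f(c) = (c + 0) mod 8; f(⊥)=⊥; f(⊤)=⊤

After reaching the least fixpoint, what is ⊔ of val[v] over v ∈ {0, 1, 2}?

⊤

Trace (7 dequeues):
  [1] u=0 | in 6 | out 5 | prev ⊥ | push {}
  [2] u=1 | in 5 | out ⊤ | prev 6 | push {0}
  [3] u=2 | in 5 | out 5 | prev ⊥ | push {}
  [4] u=0 | in ⊤ | out ⊤ | prev 5 | push {1,2}
  [5] u=1 | in ⊤ | out ⊤ | ==
  [6] u=2 | in ⊤ | out ⊤ | prev 5 | push {0}
  [7] u=0 | in ⊤ | out ⊤ | ==

Converged values:
  [0] ⊤
  [1] ⊤
  [2] ⊤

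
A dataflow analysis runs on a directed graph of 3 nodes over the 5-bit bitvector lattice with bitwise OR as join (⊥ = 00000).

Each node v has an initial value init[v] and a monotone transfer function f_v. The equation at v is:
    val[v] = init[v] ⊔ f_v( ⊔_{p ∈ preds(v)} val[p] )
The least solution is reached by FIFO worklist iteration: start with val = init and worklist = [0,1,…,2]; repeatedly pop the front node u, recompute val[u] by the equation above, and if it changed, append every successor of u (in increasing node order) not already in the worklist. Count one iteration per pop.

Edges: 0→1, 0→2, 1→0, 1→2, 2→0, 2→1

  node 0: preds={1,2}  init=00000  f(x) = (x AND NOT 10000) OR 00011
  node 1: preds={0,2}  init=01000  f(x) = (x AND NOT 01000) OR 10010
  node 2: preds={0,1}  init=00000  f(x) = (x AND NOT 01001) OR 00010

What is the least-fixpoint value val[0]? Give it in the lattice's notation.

Iteration log — 5 steps:
  step 1. node 0  ⊔preds=01000  new=01011  old=00000  +wl: 
  step 2. node 1  ⊔preds=01011  new=11011  old=01000  +wl: 0
  step 3. node 2  ⊔preds=11011  new=10010  old=00000  +wl: 1
  step 4. node 0  ⊔preds=11011  new=01011  stable
  step 5. node 1  ⊔preds=11011  new=11011  stable

Least fixpoint reached:
  node 0: 01011
  node 1: 11011
  node 2: 10010

01011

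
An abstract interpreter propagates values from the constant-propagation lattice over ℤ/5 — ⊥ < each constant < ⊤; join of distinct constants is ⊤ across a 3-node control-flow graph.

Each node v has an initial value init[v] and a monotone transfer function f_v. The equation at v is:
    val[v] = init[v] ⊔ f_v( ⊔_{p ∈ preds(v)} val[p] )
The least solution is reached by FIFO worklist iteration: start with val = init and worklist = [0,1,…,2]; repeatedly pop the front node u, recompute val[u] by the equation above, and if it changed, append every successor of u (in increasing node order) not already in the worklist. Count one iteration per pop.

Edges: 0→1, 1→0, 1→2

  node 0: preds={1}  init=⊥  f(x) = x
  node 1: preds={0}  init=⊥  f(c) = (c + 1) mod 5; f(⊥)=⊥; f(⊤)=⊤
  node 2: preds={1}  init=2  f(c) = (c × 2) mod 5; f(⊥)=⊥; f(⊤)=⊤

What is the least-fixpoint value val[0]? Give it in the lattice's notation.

Iteration log — 3 steps:
  step 1. node 0  ⊔preds=⊥  new=⊥  stable
  step 2. node 1  ⊔preds=⊥  new=⊥  stable
  step 3. node 2  ⊔preds=⊥  new=2  stable

Least fixpoint reached:
  node 0: ⊥
  node 1: ⊥
  node 2: 2

⊥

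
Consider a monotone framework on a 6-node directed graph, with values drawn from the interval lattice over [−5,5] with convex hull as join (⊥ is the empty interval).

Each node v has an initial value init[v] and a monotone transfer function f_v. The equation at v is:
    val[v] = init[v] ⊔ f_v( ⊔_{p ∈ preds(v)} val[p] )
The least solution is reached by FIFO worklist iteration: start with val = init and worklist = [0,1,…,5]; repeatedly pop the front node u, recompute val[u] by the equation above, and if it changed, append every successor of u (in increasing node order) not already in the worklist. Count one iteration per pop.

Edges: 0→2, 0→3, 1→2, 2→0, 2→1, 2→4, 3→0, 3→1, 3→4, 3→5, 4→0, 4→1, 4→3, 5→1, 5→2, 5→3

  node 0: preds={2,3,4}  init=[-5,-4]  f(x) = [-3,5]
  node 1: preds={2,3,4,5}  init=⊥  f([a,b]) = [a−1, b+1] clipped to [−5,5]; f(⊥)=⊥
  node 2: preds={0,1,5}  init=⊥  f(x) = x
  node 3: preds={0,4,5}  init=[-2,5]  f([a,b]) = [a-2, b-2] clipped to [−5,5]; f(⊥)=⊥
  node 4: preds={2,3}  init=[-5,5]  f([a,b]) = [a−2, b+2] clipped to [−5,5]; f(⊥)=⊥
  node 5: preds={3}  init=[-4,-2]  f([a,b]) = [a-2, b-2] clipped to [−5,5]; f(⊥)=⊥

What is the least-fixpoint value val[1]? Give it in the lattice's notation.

Trace (10 dequeues):
  [1] u=0 | in [-5,5] | out [-5,5] | prev [-5,-4] | push {}
  [2] u=1 | in [-5,5] | out [-5,5] | prev ⊥ | push {}
  [3] u=2 | in [-5,5] | out [-5,5] | prev ⊥ | push {0,1}
  [4] u=3 | in [-5,5] | out [-5,5] | prev [-2,5] | push {}
  [5] u=4 | in [-5,5] | out [-5,5] | ==
  [6] u=5 | in [-5,5] | out [-5,3] | prev [-4,-2] | push {2,3}
  [7] u=0 | in [-5,5] | out [-5,5] | ==
  [8] u=1 | in [-5,5] | out [-5,5] | ==
  [9] u=2 | in [-5,5] | out [-5,5] | ==
  [10] u=3 | in [-5,5] | out [-5,5] | ==

Converged values:
  [0] [-5,5]
  [1] [-5,5]
  [2] [-5,5]
  [3] [-5,5]
  [4] [-5,5]
  [5] [-5,3]

[-5,5]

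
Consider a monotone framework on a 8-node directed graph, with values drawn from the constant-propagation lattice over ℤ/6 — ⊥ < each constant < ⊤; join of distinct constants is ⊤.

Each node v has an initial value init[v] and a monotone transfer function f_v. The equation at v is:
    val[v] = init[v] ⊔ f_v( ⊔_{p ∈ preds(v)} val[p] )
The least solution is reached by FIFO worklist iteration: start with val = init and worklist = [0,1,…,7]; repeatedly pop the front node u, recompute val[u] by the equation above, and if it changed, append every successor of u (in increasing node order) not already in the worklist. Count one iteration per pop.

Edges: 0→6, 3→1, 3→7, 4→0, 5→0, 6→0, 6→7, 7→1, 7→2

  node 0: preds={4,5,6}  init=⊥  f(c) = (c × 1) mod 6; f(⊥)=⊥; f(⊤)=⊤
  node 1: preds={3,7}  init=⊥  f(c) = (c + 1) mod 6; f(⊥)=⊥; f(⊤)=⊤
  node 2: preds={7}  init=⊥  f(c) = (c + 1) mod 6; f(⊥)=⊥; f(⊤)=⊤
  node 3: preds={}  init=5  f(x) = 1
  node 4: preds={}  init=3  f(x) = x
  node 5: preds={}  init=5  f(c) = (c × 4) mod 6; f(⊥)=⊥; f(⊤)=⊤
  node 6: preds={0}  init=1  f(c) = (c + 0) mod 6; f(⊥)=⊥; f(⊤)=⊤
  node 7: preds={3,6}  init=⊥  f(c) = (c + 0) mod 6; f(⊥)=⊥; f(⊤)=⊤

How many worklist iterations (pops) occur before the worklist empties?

Iteration log — 11 steps:
  step 1. node 0  ⊔preds=⊤  new=⊤  old=⊥  +wl: 
  step 2. node 1  ⊔preds=5  new=0  old=⊥  +wl: 
  step 3. node 2  ⊔preds=⊥  new=⊥  stable
  step 4. node 3  ⊔preds=⊥  new=⊤  old=5  +wl: 1
  step 5. node 4  ⊔preds=⊥  new=3  stable
  step 6. node 5  ⊔preds=⊥  new=5  stable
  step 7. node 6  ⊔preds=⊤  new=⊤  old=1  +wl: 0
  step 8. node 7  ⊔preds=⊤  new=⊤  old=⊥  +wl: 2
  step 9. node 1  ⊔preds=⊤  new=⊤  old=0  +wl: 
  step 10. node 0  ⊔preds=⊤  new=⊤  stable
  step 11. node 2  ⊔preds=⊤  new=⊤  old=⊥  +wl: 

Least fixpoint reached:
  node 0: ⊤
  node 1: ⊤
  node 2: ⊤
  node 3: ⊤
  node 4: 3
  node 5: 5
  node 6: ⊤
  node 7: ⊤

11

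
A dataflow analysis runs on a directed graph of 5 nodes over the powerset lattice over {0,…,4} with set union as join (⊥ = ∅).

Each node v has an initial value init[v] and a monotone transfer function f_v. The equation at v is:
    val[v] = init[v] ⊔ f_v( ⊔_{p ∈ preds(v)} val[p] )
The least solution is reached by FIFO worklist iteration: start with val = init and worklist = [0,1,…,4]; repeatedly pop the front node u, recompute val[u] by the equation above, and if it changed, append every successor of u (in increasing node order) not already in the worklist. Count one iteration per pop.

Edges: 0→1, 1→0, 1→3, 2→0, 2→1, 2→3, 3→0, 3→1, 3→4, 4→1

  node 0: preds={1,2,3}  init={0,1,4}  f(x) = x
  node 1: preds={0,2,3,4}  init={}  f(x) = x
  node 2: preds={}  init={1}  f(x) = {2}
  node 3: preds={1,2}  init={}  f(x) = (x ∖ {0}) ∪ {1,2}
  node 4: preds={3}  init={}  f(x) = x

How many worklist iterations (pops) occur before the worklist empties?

9

Iteration log — 9 steps:
  step 1. node 0  ⊔preds={1}  new={0,1,4}  stable
  step 2. node 1  ⊔preds={0,1,4}  new={0,1,4}  old={}  +wl: 0
  step 3. node 2  ⊔preds={}  new={1,2}  old={1}  +wl: 1
  step 4. node 3  ⊔preds={0,1,2,4}  new={1,2,4}  old={}  +wl: 
  step 5. node 4  ⊔preds={1,2,4}  new={1,2,4}  old={}  +wl: 
  step 6. node 0  ⊔preds={0,1,2,4}  new={0,1,2,4}  old={0,1,4}  +wl: 
  step 7. node 1  ⊔preds={0,1,2,4}  new={0,1,2,4}  old={0,1,4}  +wl: 0,3
  step 8. node 0  ⊔preds={0,1,2,4}  new={0,1,2,4}  stable
  step 9. node 3  ⊔preds={0,1,2,4}  new={1,2,4}  stable

Least fixpoint reached:
  node 0: {0,1,2,4}
  node 1: {0,1,2,4}
  node 2: {1,2}
  node 3: {1,2,4}
  node 4: {1,2,4}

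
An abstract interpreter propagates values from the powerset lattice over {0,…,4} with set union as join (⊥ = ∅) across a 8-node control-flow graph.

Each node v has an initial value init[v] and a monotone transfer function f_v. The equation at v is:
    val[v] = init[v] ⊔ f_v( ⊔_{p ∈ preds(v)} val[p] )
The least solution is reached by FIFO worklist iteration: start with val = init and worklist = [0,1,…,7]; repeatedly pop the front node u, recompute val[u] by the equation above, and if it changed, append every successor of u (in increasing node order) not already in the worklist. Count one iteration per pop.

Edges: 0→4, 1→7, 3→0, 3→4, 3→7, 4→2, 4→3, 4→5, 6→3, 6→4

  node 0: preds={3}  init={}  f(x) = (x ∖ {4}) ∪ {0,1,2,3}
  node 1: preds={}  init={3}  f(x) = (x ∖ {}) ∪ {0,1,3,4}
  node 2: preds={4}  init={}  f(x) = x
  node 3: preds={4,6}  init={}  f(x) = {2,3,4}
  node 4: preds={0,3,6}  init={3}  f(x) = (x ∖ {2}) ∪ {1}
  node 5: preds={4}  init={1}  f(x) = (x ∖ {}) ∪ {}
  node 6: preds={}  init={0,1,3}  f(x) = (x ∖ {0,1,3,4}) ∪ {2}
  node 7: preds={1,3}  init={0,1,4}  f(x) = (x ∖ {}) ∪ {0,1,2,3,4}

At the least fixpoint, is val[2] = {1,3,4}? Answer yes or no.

Worklist (12 pops):
  #1 pop 0: in={} → {0,1,2,3} (was {}); enqueue []
  #2 pop 1: in={} → {0,1,3,4} (was {3}); enqueue []
  #3 pop 2: in={3} → {3} (was {}); enqueue []
  #4 pop 3: in={0,1,3} → {2,3,4} (was {}); enqueue [0]
  #5 pop 4: in={0,1,2,3,4} → {0,1,3,4} (was {3}); enqueue [2,3]
  #6 pop 5: in={0,1,3,4} → {0,1,3,4} (was {1}); enqueue []
  #7 pop 6: in={} → {0,1,2,3} (was {0,1,3}); enqueue [4]
  #8 pop 7: in={0,1,2,3,4} → {0,1,2,3,4} (was {0,1,4}); enqueue []
  #9 pop 0: in={2,3,4} → {0,1,2,3} (no change)
  #10 pop 2: in={0,1,3,4} → {0,1,3,4} (was {3}); enqueue []
  #11 pop 3: in={0,1,2,3,4} → {2,3,4} (no change)
  #12 pop 4: in={0,1,2,3,4} → {0,1,3,4} (no change)

Fixpoint:
  val[0] = {0,1,2,3}
  val[1] = {0,1,3,4}
  val[2] = {0,1,3,4}
  val[3] = {2,3,4}
  val[4] = {0,1,3,4}
  val[5] = {0,1,3,4}
  val[6] = {0,1,2,3}
  val[7] = {0,1,2,3,4}

no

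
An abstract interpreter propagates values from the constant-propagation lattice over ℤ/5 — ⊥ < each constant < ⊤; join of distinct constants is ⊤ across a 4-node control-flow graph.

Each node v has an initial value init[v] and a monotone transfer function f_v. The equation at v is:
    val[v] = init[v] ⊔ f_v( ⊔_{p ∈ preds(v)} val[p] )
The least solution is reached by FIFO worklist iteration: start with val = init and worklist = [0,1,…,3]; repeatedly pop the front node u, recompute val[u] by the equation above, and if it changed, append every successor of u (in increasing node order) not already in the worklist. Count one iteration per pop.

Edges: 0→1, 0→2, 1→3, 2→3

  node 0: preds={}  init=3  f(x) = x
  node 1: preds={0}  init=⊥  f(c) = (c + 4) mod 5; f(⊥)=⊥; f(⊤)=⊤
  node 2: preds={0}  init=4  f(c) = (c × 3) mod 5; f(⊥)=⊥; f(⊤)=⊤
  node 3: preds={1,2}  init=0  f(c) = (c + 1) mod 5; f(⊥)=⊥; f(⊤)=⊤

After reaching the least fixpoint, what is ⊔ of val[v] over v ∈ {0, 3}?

⊤

Worklist (4 pops):
  #1 pop 0: in=⊥ → 3 (no change)
  #2 pop 1: in=3 → 2 (was ⊥); enqueue []
  #3 pop 2: in=3 → 4 (no change)
  #4 pop 3: in=⊤ → ⊤ (was 0); enqueue []

Fixpoint:
  val[0] = 3
  val[1] = 2
  val[2] = 4
  val[3] = ⊤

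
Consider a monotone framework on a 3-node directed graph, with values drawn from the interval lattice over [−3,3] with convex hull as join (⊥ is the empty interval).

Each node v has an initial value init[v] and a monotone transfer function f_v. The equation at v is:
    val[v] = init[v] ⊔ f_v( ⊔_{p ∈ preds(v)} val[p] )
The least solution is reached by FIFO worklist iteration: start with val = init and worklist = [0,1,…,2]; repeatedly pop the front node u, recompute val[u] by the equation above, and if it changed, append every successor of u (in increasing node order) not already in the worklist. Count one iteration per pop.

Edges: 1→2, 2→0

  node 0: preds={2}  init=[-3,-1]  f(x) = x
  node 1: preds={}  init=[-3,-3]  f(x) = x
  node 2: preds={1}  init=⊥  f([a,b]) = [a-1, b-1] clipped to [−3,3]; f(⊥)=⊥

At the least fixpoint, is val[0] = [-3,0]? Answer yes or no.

Trace (4 dequeues):
  [1] u=0 | in ⊥ | out [-3,-1] | ==
  [2] u=1 | in ⊥ | out [-3,-3] | ==
  [3] u=2 | in [-3,-3] | out [-3,-3] | prev ⊥ | push {0}
  [4] u=0 | in [-3,-3] | out [-3,-1] | ==

Converged values:
  [0] [-3,-1]
  [1] [-3,-3]
  [2] [-3,-3]

no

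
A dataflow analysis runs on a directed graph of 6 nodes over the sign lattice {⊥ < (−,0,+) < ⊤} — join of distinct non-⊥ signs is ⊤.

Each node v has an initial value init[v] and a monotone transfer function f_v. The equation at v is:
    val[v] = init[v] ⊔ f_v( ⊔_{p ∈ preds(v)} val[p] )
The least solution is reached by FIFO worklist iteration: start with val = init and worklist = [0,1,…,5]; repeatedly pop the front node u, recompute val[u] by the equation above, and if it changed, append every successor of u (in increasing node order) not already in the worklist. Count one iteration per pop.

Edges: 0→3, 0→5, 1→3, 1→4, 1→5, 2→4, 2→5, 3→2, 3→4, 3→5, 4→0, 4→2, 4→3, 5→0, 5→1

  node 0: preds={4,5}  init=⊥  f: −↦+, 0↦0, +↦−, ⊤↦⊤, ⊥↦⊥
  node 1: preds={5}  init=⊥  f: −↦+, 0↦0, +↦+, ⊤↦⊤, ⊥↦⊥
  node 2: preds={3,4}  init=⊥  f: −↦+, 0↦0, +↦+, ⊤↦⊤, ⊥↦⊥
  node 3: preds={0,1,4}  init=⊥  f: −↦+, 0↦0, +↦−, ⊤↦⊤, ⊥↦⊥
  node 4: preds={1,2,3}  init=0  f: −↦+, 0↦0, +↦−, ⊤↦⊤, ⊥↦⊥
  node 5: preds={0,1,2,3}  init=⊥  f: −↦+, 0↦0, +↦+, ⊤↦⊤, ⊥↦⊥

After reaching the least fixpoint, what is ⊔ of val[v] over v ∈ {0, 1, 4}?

0

Worklist (12 pops):
  #1 pop 0: in=0 → 0 (was ⊥); enqueue []
  #2 pop 1: in=⊥ → ⊥ (no change)
  #3 pop 2: in=0 → 0 (was ⊥); enqueue []
  #4 pop 3: in=0 → 0 (was ⊥); enqueue [2]
  #5 pop 4: in=0 → 0 (no change)
  #6 pop 5: in=0 → 0 (was ⊥); enqueue [0,1]
  #7 pop 2: in=0 → 0 (no change)
  #8 pop 0: in=0 → 0 (no change)
  #9 pop 1: in=0 → 0 (was ⊥); enqueue [3,4,5]
  #10 pop 3: in=0 → 0 (no change)
  #11 pop 4: in=0 → 0 (no change)
  #12 pop 5: in=0 → 0 (no change)

Fixpoint:
  val[0] = 0
  val[1] = 0
  val[2] = 0
  val[3] = 0
  val[4] = 0
  val[5] = 0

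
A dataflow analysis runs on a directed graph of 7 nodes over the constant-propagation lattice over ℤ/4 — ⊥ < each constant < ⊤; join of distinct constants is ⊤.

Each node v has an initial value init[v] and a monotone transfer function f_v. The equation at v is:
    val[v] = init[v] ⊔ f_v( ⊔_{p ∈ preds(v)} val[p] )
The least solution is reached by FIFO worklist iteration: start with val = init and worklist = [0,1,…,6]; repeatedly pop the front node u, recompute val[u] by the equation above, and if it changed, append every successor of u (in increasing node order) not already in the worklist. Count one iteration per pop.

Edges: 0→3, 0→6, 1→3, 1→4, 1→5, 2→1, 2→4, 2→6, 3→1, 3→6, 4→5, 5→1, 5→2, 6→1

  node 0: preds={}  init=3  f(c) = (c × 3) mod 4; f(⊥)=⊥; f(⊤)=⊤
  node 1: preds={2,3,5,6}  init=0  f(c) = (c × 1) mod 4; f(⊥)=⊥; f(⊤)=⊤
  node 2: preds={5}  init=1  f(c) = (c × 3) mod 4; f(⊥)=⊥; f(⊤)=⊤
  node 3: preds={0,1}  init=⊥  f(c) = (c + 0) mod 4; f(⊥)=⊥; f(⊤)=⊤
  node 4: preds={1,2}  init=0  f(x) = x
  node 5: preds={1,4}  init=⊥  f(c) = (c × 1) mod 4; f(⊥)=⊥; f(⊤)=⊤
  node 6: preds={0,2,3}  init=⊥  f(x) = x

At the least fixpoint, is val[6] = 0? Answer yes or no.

Iteration log — 12 steps:
  step 1. node 0  ⊔preds=⊥  new=3  stable
  step 2. node 1  ⊔preds=1  new=⊤  old=0  +wl: 
  step 3. node 2  ⊔preds=⊥  new=1  stable
  step 4. node 3  ⊔preds=⊤  new=⊤  old=⊥  +wl: 1
  step 5. node 4  ⊔preds=⊤  new=⊤  old=0  +wl: 
  step 6. node 5  ⊔preds=⊤  new=⊤  old=⊥  +wl: 2
  step 7. node 6  ⊔preds=⊤  new=⊤  old=⊥  +wl: 
  step 8. node 1  ⊔preds=⊤  new=⊤  stable
  step 9. node 2  ⊔preds=⊤  new=⊤  old=1  +wl: 1,4,6
  step 10. node 1  ⊔preds=⊤  new=⊤  stable
  step 11. node 4  ⊔preds=⊤  new=⊤  stable
  step 12. node 6  ⊔preds=⊤  new=⊤  stable

Least fixpoint reached:
  node 0: 3
  node 1: ⊤
  node 2: ⊤
  node 3: ⊤
  node 4: ⊤
  node 5: ⊤
  node 6: ⊤

no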